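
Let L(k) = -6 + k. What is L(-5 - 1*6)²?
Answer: 289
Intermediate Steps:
L(-5 - 1*6)² = (-6 + (-5 - 1*6))² = (-6 + (-5 - 6))² = (-6 - 11)² = (-17)² = 289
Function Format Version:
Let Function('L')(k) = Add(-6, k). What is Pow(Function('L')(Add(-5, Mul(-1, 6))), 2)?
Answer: 289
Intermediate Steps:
Pow(Function('L')(Add(-5, Mul(-1, 6))), 2) = Pow(Add(-6, Add(-5, Mul(-1, 6))), 2) = Pow(Add(-6, Add(-5, -6)), 2) = Pow(Add(-6, -11), 2) = Pow(-17, 2) = 289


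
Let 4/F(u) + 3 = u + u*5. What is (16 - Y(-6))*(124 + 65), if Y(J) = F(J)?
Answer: 39564/13 ≈ 3043.4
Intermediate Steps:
F(u) = 4/(-3 + 6*u) (F(u) = 4/(-3 + (u + u*5)) = 4/(-3 + (u + 5*u)) = 4/(-3 + 6*u))
Y(J) = 4/(3*(-1 + 2*J))
(16 - Y(-6))*(124 + 65) = (16 - 4/(3*(-1 + 2*(-6))))*(124 + 65) = (16 - 4/(3*(-1 - 12)))*189 = (16 - 4/(3*(-13)))*189 = (16 - 4*(-1)/(3*13))*189 = (16 - 1*(-4/39))*189 = (16 + 4/39)*189 = (628/39)*189 = 39564/13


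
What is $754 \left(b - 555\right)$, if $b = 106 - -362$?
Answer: $-65598$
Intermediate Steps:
$b = 468$ ($b = 106 + 362 = 468$)
$754 \left(b - 555\right) = 754 \left(468 - 555\right) = 754 \left(-87\right) = -65598$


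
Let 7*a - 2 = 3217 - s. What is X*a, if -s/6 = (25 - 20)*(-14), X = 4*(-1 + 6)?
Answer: 55980/7 ≈ 7997.1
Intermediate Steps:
X = 20 (X = 4*5 = 20)
s = 420 (s = -6*(25 - 20)*(-14) = -30*(-14) = -6*(-70) = 420)
a = 2799/7 (a = 2/7 + (3217 - 1*420)/7 = 2/7 + (3217 - 420)/7 = 2/7 + (⅐)*2797 = 2/7 + 2797/7 = 2799/7 ≈ 399.86)
X*a = 20*(2799/7) = 55980/7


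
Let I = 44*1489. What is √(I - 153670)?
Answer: I*√88154 ≈ 296.91*I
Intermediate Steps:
I = 65516
√(I - 153670) = √(65516 - 153670) = √(-88154) = I*√88154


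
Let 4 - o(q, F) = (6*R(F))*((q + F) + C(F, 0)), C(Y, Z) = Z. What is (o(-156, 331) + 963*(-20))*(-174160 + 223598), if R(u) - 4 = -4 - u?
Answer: 16230198772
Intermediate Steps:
R(u) = -u (R(u) = 4 + (-4 - u) = -u)
o(q, F) = 4 + 6*F*(F + q) (o(q, F) = 4 - 6*(-F)*((q + F) + 0) = 4 - (-6*F)*((F + q) + 0) = 4 - (-6*F)*(F + q) = 4 - (-6)*F*(F + q) = 4 + 6*F*(F + q))
(o(-156, 331) + 963*(-20))*(-174160 + 223598) = ((4 + 6*331**2 + 6*331*(-156)) + 963*(-20))*(-174160 + 223598) = ((4 + 6*109561 - 309816) - 19260)*49438 = ((4 + 657366 - 309816) - 19260)*49438 = (347554 - 19260)*49438 = 328294*49438 = 16230198772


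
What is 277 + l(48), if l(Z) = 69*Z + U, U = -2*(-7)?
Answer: 3603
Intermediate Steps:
U = 14
l(Z) = 14 + 69*Z (l(Z) = 69*Z + 14 = 14 + 69*Z)
277 + l(48) = 277 + (14 + 69*48) = 277 + (14 + 3312) = 277 + 3326 = 3603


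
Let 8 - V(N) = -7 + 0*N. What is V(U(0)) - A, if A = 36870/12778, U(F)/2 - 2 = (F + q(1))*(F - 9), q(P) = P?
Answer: 77400/6389 ≈ 12.115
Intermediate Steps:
U(F) = 4 + 2*(1 + F)*(-9 + F) (U(F) = 4 + 2*((F + 1)*(F - 9)) = 4 + 2*((1 + F)*(-9 + F)) = 4 + 2*(1 + F)*(-9 + F))
A = 18435/6389 (A = 36870*(1/12778) = 18435/6389 ≈ 2.8854)
V(N) = 15 (V(N) = 8 - (-7 + 0*N) = 8 - (-7 + 0) = 8 - 1*(-7) = 8 + 7 = 15)
V(U(0)) - A = 15 - 1*18435/6389 = 15 - 18435/6389 = 77400/6389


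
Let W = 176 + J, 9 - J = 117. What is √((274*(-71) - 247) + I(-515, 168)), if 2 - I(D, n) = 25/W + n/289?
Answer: 3*I*√2530349/34 ≈ 140.36*I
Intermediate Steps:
J = -108 (J = 9 - 1*117 = 9 - 117 = -108)
W = 68 (W = 176 - 108 = 68)
I(D, n) = 111/68 - n/289 (I(D, n) = 2 - (25/68 + n/289) = 2 + (-25/68 - n/289) = 111/68 - n/289)
√((274*(-71) - 247) + I(-515, 168)) = √((274*(-71) - 247) + (111/68 - 1/289*168)) = √((-19454 - 247) + (111/68 - 168/289)) = √(-19701 + 1215/1156) = √(-22773141/1156) = 3*I*√2530349/34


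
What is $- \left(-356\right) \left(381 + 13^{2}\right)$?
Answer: $195800$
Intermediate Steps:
$- \left(-356\right) \left(381 + 13^{2}\right) = - \left(-356\right) \left(381 + 169\right) = - \left(-356\right) 550 = \left(-1\right) \left(-195800\right) = 195800$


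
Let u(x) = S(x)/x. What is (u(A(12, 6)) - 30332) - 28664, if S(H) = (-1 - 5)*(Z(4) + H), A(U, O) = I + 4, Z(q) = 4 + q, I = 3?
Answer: -413062/7 ≈ -59009.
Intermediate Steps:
A(U, O) = 7 (A(U, O) = 3 + 4 = 7)
S(H) = -48 - 6*H (S(H) = (-1 - 5)*((4 + 4) + H) = -6*(8 + H) = -48 - 6*H)
u(x) = (-48 - 6*x)/x
(u(A(12, 6)) - 30332) - 28664 = ((-6 - 48/7) - 30332) - 28664 = (-90/7 - 30332) - 28664 = -212414/7 - 28664 = -413062/7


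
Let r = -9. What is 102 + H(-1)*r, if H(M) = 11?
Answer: 3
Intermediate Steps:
102 + H(-1)*r = 102 + 11*(-9) = 102 - 99 = 3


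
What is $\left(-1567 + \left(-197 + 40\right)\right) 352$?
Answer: $-606848$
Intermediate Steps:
$\left(-1567 + \left(-197 + 40\right)\right) 352 = \left(-1567 - 157\right) 352 = \left(-1724\right) 352 = -606848$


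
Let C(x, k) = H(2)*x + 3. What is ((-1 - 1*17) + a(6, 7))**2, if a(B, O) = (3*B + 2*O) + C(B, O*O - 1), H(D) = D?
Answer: 841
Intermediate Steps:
C(x, k) = 3 + 2*x (C(x, k) = 2*x + 3 = 3 + 2*x)
a(B, O) = 3 + 2*O + 5*B (a(B, O) = (3*B + 2*O) + (3 + 2*B) = (2*O + 3*B) + (3 + 2*B) = 3 + 2*O + 5*B)
((-1 - 1*17) + a(6, 7))**2 = ((-1 - 1*17) + (3 + 2*7 + 5*6))**2 = ((-1 - 17) + (3 + 14 + 30))**2 = (-18 + 47)**2 = 29**2 = 841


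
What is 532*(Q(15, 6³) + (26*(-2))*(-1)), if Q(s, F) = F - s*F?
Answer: -1581104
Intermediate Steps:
Q(s, F) = F - F*s
532*(Q(15, 6³) + (26*(-2))*(-1)) = 532*(6³*(1 - 1*15) + (26*(-2))*(-1)) = 532*(216*(1 - 15) - 52*(-1)) = 532*(216*(-14) + 52) = 532*(-3024 + 52) = 532*(-2972) = -1581104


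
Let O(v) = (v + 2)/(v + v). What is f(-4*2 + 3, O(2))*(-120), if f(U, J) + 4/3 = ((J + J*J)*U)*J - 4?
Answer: 1840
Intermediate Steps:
O(v) = (2 + v)/(2*v) (O(v) = (2 + v)/((2*v)) = (2 + v)*(1/(2*v)) = (2 + v)/(2*v))
f(U, J) = -16/3 + J*U*(J + J**2) (f(U, J) = -4/3 + (((J + J*J)*U)*J - 4) = -4/3 + (((J + J**2)*U)*J - 4) = -4/3 + ((U*(J + J**2))*J - 4) = -4/3 + (J*U*(J + J**2) - 4) = -4/3 + (-4 + J*U*(J + J**2)) = -16/3 + J*U*(J + J**2))
f(-4*2 + 3, O(2))*(-120) = (-16/3 + (-4*2 + 3)*((1/2)*(2 + 2)/2)**2 + (-4*2 + 3)*((1/2)*(2 + 2)/2)**3)*(-120) = (-16/3 + (-8 + 3)*((1/2)*(1/2)*4)**2 + (-8 + 3)*((1/2)*(1/2)*4)**3)*(-120) = (-16/3 - 5*1**2 - 5*1**3)*(-120) = (-16/3 - 5*1 - 5*1)*(-120) = (-16/3 - 5 - 5)*(-120) = -46/3*(-120) = 1840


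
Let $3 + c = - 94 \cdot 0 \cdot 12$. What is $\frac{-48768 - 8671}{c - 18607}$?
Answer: $\frac{57439}{18610} \approx 3.0865$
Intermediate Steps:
$c = -3$ ($c = -3 - 94 \cdot 0 \cdot 12 = -3 - 0 = -3 + 0 = -3$)
$\frac{-48768 - 8671}{c - 18607} = \frac{-48768 - 8671}{-3 - 18607} = - \frac{57439}{-18610} = \left(-57439\right) \left(- \frac{1}{18610}\right) = \frac{57439}{18610}$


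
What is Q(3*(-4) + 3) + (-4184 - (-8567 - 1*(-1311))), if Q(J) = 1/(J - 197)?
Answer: 632831/206 ≈ 3072.0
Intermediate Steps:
Q(J) = 1/(-197 + J)
Q(3*(-4) + 3) + (-4184 - (-8567 - 1*(-1311))) = 1/(-197 + (3*(-4) + 3)) + (-4184 - (-8567 - 1*(-1311))) = 1/(-197 + (-12 + 3)) + (-4184 - (-8567 + 1311)) = 1/(-197 - 9) + (-4184 - 1*(-7256)) = 1/(-206) + (-4184 + 7256) = -1/206 + 3072 = 632831/206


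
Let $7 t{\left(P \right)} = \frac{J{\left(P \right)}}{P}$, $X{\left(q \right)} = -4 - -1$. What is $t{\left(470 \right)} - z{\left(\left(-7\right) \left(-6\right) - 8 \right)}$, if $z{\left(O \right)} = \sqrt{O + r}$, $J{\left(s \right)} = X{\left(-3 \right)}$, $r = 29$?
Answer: $- \frac{3}{3290} - 3 \sqrt{7} \approx -7.9382$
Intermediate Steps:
$X{\left(q \right)} = -3$ ($X{\left(q \right)} = -4 + 1 = -3$)
$J{\left(s \right)} = -3$
$z{\left(O \right)} = \sqrt{29 + O}$ ($z{\left(O \right)} = \sqrt{O + 29} = \sqrt{29 + O}$)
$t{\left(P \right)} = - \frac{3}{7 P}$ ($t{\left(P \right)} = \frac{\left(-3\right) \frac{1}{P}}{7} = - \frac{3}{7 P}$)
$t{\left(470 \right)} - z{\left(\left(-7\right) \left(-6\right) - 8 \right)} = - \frac{3}{7 \cdot 470} - \sqrt{29 - -34} = \left(- \frac{3}{7}\right) \frac{1}{470} - \sqrt{29 + \left(42 - 8\right)} = - \frac{3}{3290} - \sqrt{29 + 34} = - \frac{3}{3290} - \sqrt{63} = - \frac{3}{3290} - 3 \sqrt{7}$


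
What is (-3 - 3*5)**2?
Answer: 324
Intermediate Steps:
(-3 - 3*5)**2 = (-3 - 15)**2 = (-18)**2 = 324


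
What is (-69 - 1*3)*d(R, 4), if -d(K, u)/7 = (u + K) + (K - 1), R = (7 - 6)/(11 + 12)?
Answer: 35784/23 ≈ 1555.8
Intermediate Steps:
R = 1/23 ≈ 0.043478
d(K, u) = 7 - 14*K - 7*u (d(K, u) = -7*((u + K) + (K - 1)) = -7*((K + u) + (-1 + K)) = -7*(-1 + u + 2*K) = 7 - 14*K - 7*u)
(-69 - 1*3)*d(R, 4) = (-69 - 1*3)*(7 - 14*1/23 - 7*4) = (-69 - 3)*(7 - 14/23 - 28) = -72*(-497/23) = 35784/23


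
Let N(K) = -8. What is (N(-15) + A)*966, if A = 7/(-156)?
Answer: -202055/26 ≈ -7771.3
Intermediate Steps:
A = -7/156 (A = -1/156*7 = -7/156 ≈ -0.044872)
(N(-15) + A)*966 = (-8 - 7/156)*966 = -1255/156*966 = -202055/26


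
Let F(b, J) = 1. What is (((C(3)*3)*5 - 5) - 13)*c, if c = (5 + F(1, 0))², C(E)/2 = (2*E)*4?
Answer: 25272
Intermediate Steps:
C(E) = 16*E (C(E) = 2*((2*E)*4) = 2*(8*E) = 16*E)
c = 36 (c = (5 + 1)² = 6² = 36)
(((C(3)*3)*5 - 5) - 13)*c = ((((16*3)*3)*5 - 5) - 13)*36 = (((48*3)*5 - 5) - 13)*36 = ((144*5 - 5) - 13)*36 = ((720 - 5) - 13)*36 = (715 - 13)*36 = 702*36 = 25272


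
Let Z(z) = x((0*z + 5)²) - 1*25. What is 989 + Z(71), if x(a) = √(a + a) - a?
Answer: 939 + 5*√2 ≈ 946.07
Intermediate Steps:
x(a) = -a + √2*√a (x(a) = √(2*a) - a = √2*√a - a = -a + √2*√a)
Z(z) = -50 + 5*√2 (Z(z) = (-(0*z + 5)² + √2*√((0*z + 5)²)) - 1*25 = (-(0 + 5)² + √2*√((0 + 5)²)) - 25 = (-1*5² + √2*√(5²)) - 25 = (-1*25 + √2*√25) - 25 = (-25 + √2*5) - 25 = (-25 + 5*√2) - 25 = -50 + 5*√2)
989 + Z(71) = 989 + (-50 + 5*√2) = 939 + 5*√2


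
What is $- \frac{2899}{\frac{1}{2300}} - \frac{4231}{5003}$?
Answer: $- \frac{33358507331}{5003} \approx -6.6677 \cdot 10^{6}$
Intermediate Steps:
$- \frac{2899}{\frac{1}{2300}} - \frac{4231}{5003} = - 2899 \frac{1}{\frac{1}{2300}} - \frac{4231}{5003} = \left(-2899\right) 2300 - \frac{4231}{5003} = -6667700 - \frac{4231}{5003} = - \frac{33358507331}{5003}$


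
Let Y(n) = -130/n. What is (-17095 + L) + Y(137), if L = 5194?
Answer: -1630567/137 ≈ -11902.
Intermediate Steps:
(-17095 + L) + Y(137) = (-17095 + 5194) - 130/137 = -11901 - 130*1/137 = -11901 - 130/137 = -1630567/137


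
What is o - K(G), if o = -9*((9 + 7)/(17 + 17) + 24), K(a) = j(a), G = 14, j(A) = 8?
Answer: -3880/17 ≈ -228.24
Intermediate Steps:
K(a) = 8
o = -3744/17 (o = -9*(16/34 + 24) = -9*(16*(1/34) + 24) = -9*(8/17 + 24) = -9*416/17 = -3744/17 ≈ -220.24)
o - K(G) = -3744/17 - 1*8 = -3744/17 - 8 = -3880/17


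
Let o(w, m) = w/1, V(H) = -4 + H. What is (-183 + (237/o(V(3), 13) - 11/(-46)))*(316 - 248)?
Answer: -656506/23 ≈ -28544.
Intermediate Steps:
o(w, m) = w (o(w, m) = w*1 = w)
(-183 + (237/o(V(3), 13) - 11/(-46)))*(316 - 248) = (-183 + (237/(-4 + 3) - 11/(-46)))*(316 - 248) = (-183 + (237/(-1) - 11*(-1/46)))*68 = (-183 + (237*(-1) + 11/46))*68 = (-183 + (-237 + 11/46))*68 = (-183 - 10891/46)*68 = -19309/46*68 = -656506/23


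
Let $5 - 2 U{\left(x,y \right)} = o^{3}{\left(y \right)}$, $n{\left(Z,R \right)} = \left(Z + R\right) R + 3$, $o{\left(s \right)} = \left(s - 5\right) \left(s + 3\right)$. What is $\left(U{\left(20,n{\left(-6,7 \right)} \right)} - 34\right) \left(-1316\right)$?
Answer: $180744704$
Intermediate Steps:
$o{\left(s \right)} = \left(-5 + s\right) \left(3 + s\right)$
$n{\left(Z,R \right)} = 3 + R \left(R + Z\right)$ ($n{\left(Z,R \right)} = \left(R + Z\right) R + 3 = R \left(R + Z\right) + 3 = 3 + R \left(R + Z\right)$)
$U{\left(x,y \right)} = \frac{5}{2} - \frac{\left(-15 + y^{2} - 2 y\right)^{3}}{2}$
$\left(U{\left(20,n{\left(-6,7 \right)} \right)} - 34\right) \left(-1316\right) = \left(\left(\frac{5}{2} + \frac{\left(15 - \left(3 + 7^{2} + 7 \left(-6\right)\right)^{2} + 2 \left(3 + 7^{2} + 7 \left(-6\right)\right)\right)^{3}}{2}\right) - 34\right) \left(-1316\right) = \left(\left(\frac{5}{2} + \frac{\left(15 - \left(3 + 49 - 42\right)^{2} + 2 \left(3 + 49 - 42\right)\right)^{3}}{2}\right) - 34\right) \left(-1316\right) = \left(\left(\frac{5}{2} + \frac{\left(15 - 10^{2} + 2 \cdot 10\right)^{3}}{2}\right) - 34\right) \left(-1316\right) = \left(\left(\frac{5}{2} + \frac{\left(15 - 100 + 20\right)^{3}}{2}\right) - 34\right) \left(-1316\right) = \left(\left(\frac{5}{2} + \frac{\left(-65\right)^{3}}{2}\right) - 34\right) \left(-1316\right) = \left(\left(\frac{5}{2} + \frac{1}{2} \left(-274625\right)\right) - 34\right) \left(-1316\right) = \left(\left(\frac{5}{2} - \frac{274625}{2}\right) - 34\right) \left(-1316\right) = \left(-137310 - 34\right) \left(-1316\right) = \left(-137344\right) \left(-1316\right) = 180744704$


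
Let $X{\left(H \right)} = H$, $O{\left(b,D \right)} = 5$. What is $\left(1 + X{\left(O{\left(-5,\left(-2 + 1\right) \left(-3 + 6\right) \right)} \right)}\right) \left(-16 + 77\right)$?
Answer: $366$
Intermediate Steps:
$\left(1 + X{\left(O{\left(-5,\left(-2 + 1\right) \left(-3 + 6\right) \right)} \right)}\right) \left(-16 + 77\right) = \left(1 + 5\right) \left(-16 + 77\right) = 6 \cdot 61 = 366$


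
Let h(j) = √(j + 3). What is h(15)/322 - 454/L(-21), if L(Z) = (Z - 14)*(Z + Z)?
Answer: -227/735 + 3*√2/322 ≈ -0.29567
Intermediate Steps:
h(j) = √(3 + j)
L(Z) = 2*Z*(-14 + Z) (L(Z) = (-14 + Z)*(2*Z) = 2*Z*(-14 + Z))
h(15)/322 - 454/L(-21) = √(3 + 15)/322 - 454*(-1/(42*(-14 - 21))) = √18*(1/322) - 454/(2*(-21)*(-35)) = (3*√2)*(1/322) - 454/1470 = 3*√2/322 - 454*1/1470 = 3*√2/322 - 227/735 = -227/735 + 3*√2/322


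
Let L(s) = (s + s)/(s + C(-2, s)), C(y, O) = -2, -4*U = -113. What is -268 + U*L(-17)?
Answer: -8263/38 ≈ -217.45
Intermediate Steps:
U = 113/4 (U = -¼*(-113) = 113/4 ≈ 28.250)
L(s) = 2*s/(-2 + s) (L(s) = (s + s)/(s - 2) = (2*s)/(-2 + s) = 2*s/(-2 + s))
-268 + U*L(-17) = -268 + 113*(2*(-17)/(-2 - 17))/4 = -268 + 113*(2*(-17)/(-19))/4 = -268 + 113*(2*(-17)*(-1/19))/4 = -268 + (113/4)*(34/19) = -268 + 1921/38 = -8263/38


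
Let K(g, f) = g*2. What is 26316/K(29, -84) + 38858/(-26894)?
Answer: 176372185/389963 ≈ 452.28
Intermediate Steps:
K(g, f) = 2*g
26316/K(29, -84) + 38858/(-26894) = 26316/((2*29)) + 38858/(-26894) = 26316/58 + 38858*(-1/26894) = 26316*(1/58) - 19429/13447 = 13158/29 - 19429/13447 = 176372185/389963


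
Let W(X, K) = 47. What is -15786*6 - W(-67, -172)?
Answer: -94763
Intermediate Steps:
-15786*6 - W(-67, -172) = -15786*6 - 1*47 = -94716 - 47 = -94763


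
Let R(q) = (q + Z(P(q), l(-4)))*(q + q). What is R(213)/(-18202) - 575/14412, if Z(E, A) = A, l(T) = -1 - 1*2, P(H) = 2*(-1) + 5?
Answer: -649881835/131163612 ≈ -4.9547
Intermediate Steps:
P(H) = 3 (P(H) = -2 + 5 = 3)
l(T) = -3 (l(T) = -1 - 2 = -3)
R(q) = 2*q*(-3 + q) (R(q) = (q - 3)*(q + q) = (-3 + q)*(2*q) = 2*q*(-3 + q))
R(213)/(-18202) - 575/14412 = (2*213*(-3 + 213))/(-18202) - 575/14412 = (2*213*210)*(-1/18202) - 575*1/14412 = 89460*(-1/18202) - 575/14412 = -44730/9101 - 575/14412 = -649881835/131163612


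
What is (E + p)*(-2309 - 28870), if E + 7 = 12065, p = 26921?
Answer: -1215326241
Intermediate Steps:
E = 12058 (E = -7 + 12065 = 12058)
(E + p)*(-2309 - 28870) = (12058 + 26921)*(-2309 - 28870) = 38979*(-31179) = -1215326241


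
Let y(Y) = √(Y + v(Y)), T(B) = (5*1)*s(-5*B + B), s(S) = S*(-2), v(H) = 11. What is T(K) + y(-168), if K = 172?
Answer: 6880 + I*√157 ≈ 6880.0 + 12.53*I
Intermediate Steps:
s(S) = -2*S
T(B) = 40*B (T(B) = (5*1)*(-2*(-5*B + B)) = 5*(-(-8)*B) = 5*(8*B) = 40*B)
y(Y) = √(11 + Y) (y(Y) = √(Y + 11) = √(11 + Y))
T(K) + y(-168) = 40*172 + √(11 - 168) = 6880 + √(-157) = 6880 + I*√157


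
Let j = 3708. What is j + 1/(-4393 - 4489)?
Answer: 32934455/8882 ≈ 3708.0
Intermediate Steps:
j + 1/(-4393 - 4489) = 3708 + 1/(-4393 - 4489) = 3708 + 1/(-8882) = 3708 - 1/8882 = 32934455/8882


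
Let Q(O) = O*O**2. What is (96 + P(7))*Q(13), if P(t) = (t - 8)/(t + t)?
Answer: 2950571/14 ≈ 2.1076e+5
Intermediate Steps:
Q(O) = O**3
P(t) = (-8 + t)/(2*t) (P(t) = (-8 + t)/((2*t)) = (-8 + t)*(1/(2*t)) = (-8 + t)/(2*t))
(96 + P(7))*Q(13) = (96 + (1/2)*(-8 + 7)/7)*13**3 = (96 + (1/2)*(1/7)*(-1))*2197 = (96 - 1/14)*2197 = (1343/14)*2197 = 2950571/14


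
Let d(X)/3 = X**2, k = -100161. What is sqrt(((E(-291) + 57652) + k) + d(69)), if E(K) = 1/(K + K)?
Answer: I*sqrt(9560824206)/582 ≈ 168.01*I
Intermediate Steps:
d(X) = 3*X**2
E(K) = 1/(2*K)
sqrt(((E(-291) + 57652) + k) + d(69)) = sqrt((((1/2)/(-291) + 57652) - 100161) + 3*69**2) = sqrt((((1/2)*(-1/291) + 57652) - 100161) + 3*4761) = sqrt(((-1/582 + 57652) - 100161) + 14283) = sqrt((33553463/582 - 100161) + 14283) = sqrt(-24740239/582 + 14283) = sqrt(-16427533/582) = I*sqrt(9560824206)/582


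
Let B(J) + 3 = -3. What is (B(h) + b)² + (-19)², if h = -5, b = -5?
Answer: 482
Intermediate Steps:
B(J) = -6 (B(J) = -3 - 3 = -6)
(B(h) + b)² + (-19)² = (-6 - 5)² + (-19)² = (-11)² + 361 = 121 + 361 = 482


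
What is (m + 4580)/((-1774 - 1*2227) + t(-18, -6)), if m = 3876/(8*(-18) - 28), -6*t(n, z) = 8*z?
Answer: -195971/171699 ≈ -1.1414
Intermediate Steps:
t(n, z) = -4*z/3
m = -969/43 (m = 3876/(-144 - 28) = 3876/(-172) = 3876*(-1/172) = -969/43 ≈ -22.535)
(m + 4580)/((-1774 - 1*2227) + t(-18, -6)) = (-969/43 + 4580)/((-1774 - 1*2227) - 4/3*(-6)) = 195971/(43*((-1774 - 2227) + 8)) = 195971/(43*(-4001 + 8)) = (195971/43)/(-3993) = (195971/43)*(-1/3993) = -195971/171699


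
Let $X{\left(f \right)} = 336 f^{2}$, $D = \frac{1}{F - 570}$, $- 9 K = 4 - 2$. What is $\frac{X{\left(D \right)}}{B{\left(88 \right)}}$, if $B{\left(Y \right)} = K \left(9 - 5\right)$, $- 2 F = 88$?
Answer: $- \frac{189}{188498} \approx -0.0010027$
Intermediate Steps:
$F = -44$ ($F = \left(- \frac{1}{2}\right) 88 = -44$)
$K = - \frac{2}{9}$ ($K = - \frac{4 - 2}{9} = \left(- \frac{1}{9}\right) 2 = - \frac{2}{9} \approx -0.22222$)
$B{\left(Y \right)} = - \frac{8}{9}$ ($B{\left(Y \right)} = - \frac{2 \left(9 - 5\right)}{9} = \left(- \frac{2}{9}\right) 4 = - \frac{8}{9}$)
$D = - \frac{1}{614}$ ($D = \frac{1}{-44 - 570} = \frac{1}{-614} = - \frac{1}{614} \approx -0.0016287$)
$\frac{X{\left(D \right)}}{B{\left(88 \right)}} = \frac{336 \left(- \frac{1}{614}\right)^{2}}{- \frac{8}{9}} = 336 \cdot \frac{1}{376996} \left(- \frac{9}{8}\right) = \frac{84}{94249} \left(- \frac{9}{8}\right) = - \frac{189}{188498}$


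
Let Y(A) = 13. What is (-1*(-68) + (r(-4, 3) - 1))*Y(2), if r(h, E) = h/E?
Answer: 2561/3 ≈ 853.67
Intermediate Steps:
(-1*(-68) + (r(-4, 3) - 1))*Y(2) = (-1*(-68) + (-4/3 - 1))*13 = (68 + (-4*1/3 - 1))*13 = (68 + (-4/3 - 1))*13 = (68 - 7/3)*13 = (197/3)*13 = 2561/3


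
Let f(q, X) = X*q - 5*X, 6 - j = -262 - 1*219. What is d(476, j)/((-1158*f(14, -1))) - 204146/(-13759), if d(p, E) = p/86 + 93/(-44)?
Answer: 4025526447911/271305795816 ≈ 14.838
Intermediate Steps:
j = 487 (j = 6 - (-262 - 1*219) = 6 - (-262 - 219) = 6 - 1*(-481) = 6 + 481 = 487)
d(p, E) = -93/44 + p/86 (d(p, E) = p*(1/86) + 93*(-1/44) = p/86 - 93/44 = -93/44 + p/86)
f(q, X) = -5*X + X*q
d(476, j)/((-1158*f(14, -1))) - 204146/(-13759) = (-93/44 + (1/86)*476)/((-(-1158)*(-5 + 14))) - 204146/(-13759) = (-93/44 + 238/43)/((-(-1158)*9)) - 204146*(-1/13759) = 6473/(1892*((-1158*(-9)))) + 204146/13759 = (6473/1892)/10422 + 204146/13759 = (6473/1892)*(1/10422) + 204146/13759 = 6473/19718424 + 204146/13759 = 4025526447911/271305795816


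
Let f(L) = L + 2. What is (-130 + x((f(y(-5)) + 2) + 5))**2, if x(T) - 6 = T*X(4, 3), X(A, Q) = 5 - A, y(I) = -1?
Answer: 13456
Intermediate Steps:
f(L) = 2 + L
x(T) = 6 + T (x(T) = 6 + T*(5 - 1*4) = 6 + T*(5 - 4) = 6 + T*1 = 6 + T)
(-130 + x((f(y(-5)) + 2) + 5))**2 = (-130 + (6 + (((2 - 1) + 2) + 5)))**2 = (-130 + (6 + ((1 + 2) + 5)))**2 = (-130 + (6 + (3 + 5)))**2 = (-130 + (6 + 8))**2 = (-130 + 14)**2 = (-116)**2 = 13456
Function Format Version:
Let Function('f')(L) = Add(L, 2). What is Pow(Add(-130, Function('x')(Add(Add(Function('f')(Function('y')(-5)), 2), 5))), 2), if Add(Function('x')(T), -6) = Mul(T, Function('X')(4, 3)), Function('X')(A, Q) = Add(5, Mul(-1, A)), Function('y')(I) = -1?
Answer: 13456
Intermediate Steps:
Function('f')(L) = Add(2, L)
Function('x')(T) = Add(6, T) (Function('x')(T) = Add(6, Mul(T, Add(5, Mul(-1, 4)))) = Add(6, Mul(T, Add(5, -4))) = Add(6, Mul(T, 1)) = Add(6, T))
Pow(Add(-130, Function('x')(Add(Add(Function('f')(Function('y')(-5)), 2), 5))), 2) = Pow(Add(-130, Add(6, Add(Add(Add(2, -1), 2), 5))), 2) = Pow(Add(-130, Add(6, Add(Add(1, 2), 5))), 2) = Pow(Add(-130, Add(6, Add(3, 5))), 2) = Pow(Add(-130, Add(6, 8)), 2) = Pow(Add(-130, 14), 2) = Pow(-116, 2) = 13456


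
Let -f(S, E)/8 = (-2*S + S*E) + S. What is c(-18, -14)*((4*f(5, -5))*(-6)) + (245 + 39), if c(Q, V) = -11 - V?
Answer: -16996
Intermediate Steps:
f(S, E) = 8*S - 8*E*S (f(S, E) = -8*((-2*S + S*E) + S) = -8*((-2*S + E*S) + S) = -8*(-S + E*S) = 8*S - 8*E*S)
c(-18, -14)*((4*f(5, -5))*(-6)) + (245 + 39) = (-11 - 1*(-14))*((4*(8*5*(1 - 1*(-5))))*(-6)) + (245 + 39) = (-11 + 14)*((4*(8*5*(1 + 5)))*(-6)) + 284 = 3*((4*(8*5*6))*(-6)) + 284 = 3*((4*240)*(-6)) + 284 = 3*(960*(-6)) + 284 = 3*(-5760) + 284 = -17280 + 284 = -16996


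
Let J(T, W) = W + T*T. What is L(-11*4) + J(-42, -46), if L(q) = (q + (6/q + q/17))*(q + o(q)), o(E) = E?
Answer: 99106/17 ≈ 5829.8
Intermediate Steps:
J(T, W) = W + T**2
L(q) = 2*q*(6/q + 18*q/17) (L(q) = (q + (6/q + q/17))*(q + q) = (q + (6/q + q*(1/17)))*(2*q) = (q + (6/q + q/17))*(2*q) = (6/q + 18*q/17)*(2*q) = 2*q*(6/q + 18*q/17))
L(-11*4) + J(-42, -46) = (12 + 36*(-11*4)**2/17) + (-46 + (-42)**2) = (12 + (36/17)*(-44)**2) + (-46 + 1764) = (12 + (36/17)*1936) + 1718 = (12 + 69696/17) + 1718 = 69900/17 + 1718 = 99106/17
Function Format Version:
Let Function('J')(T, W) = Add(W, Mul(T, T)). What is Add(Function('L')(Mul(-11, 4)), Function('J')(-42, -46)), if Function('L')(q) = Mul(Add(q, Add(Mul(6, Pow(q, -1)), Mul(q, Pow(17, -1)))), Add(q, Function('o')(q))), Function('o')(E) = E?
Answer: Rational(99106, 17) ≈ 5829.8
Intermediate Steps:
Function('J')(T, W) = Add(W, Pow(T, 2))
Function('L')(q) = Mul(2, q, Add(Mul(6, Pow(q, -1)), Mul(Rational(18, 17), q))) (Function('L')(q) = Mul(Add(q, Add(Mul(6, Pow(q, -1)), Mul(q, Pow(17, -1)))), Add(q, q)) = Mul(Add(q, Add(Mul(6, Pow(q, -1)), Mul(q, Rational(1, 17)))), Mul(2, q)) = Mul(Add(q, Add(Mul(6, Pow(q, -1)), Mul(Rational(1, 17), q))), Mul(2, q)) = Mul(Add(Mul(6, Pow(q, -1)), Mul(Rational(18, 17), q)), Mul(2, q)) = Mul(2, q, Add(Mul(6, Pow(q, -1)), Mul(Rational(18, 17), q))))
Add(Function('L')(Mul(-11, 4)), Function('J')(-42, -46)) = Add(Add(12, Mul(Rational(36, 17), Pow(Mul(-11, 4), 2))), Add(-46, Pow(-42, 2))) = Add(Add(12, Mul(Rational(36, 17), Pow(-44, 2))), Add(-46, 1764)) = Add(Add(12, Mul(Rational(36, 17), 1936)), 1718) = Add(Add(12, Rational(69696, 17)), 1718) = Add(Rational(69900, 17), 1718) = Rational(99106, 17)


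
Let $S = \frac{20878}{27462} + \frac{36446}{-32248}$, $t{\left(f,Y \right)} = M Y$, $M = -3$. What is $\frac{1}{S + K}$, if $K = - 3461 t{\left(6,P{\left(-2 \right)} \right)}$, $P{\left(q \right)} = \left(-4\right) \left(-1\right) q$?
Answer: $- \frac{221398644}{18390338866793} \approx -1.2039 \cdot 10^{-5}$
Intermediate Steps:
$P{\left(q \right)} = 4 q$
$t{\left(f,Y \right)} = - 3 Y$
$K = -83064$ ($K = - 3461 \left(- 3 \cdot 4 \left(-2\right)\right) = - 3461 \left(\left(-3\right) \left(-8\right)\right) = \left(-3461\right) 24 = -83064$)
$S = - \frac{81901577}{221398644}$ ($S = 20878 \cdot \frac{1}{27462} + 36446 \left(- \frac{1}{32248}\right) = \frac{10439}{13731} - \frac{18223}{16124} = - \frac{81901577}{221398644} \approx -0.36993$)
$\frac{1}{S + K} = \frac{1}{- \frac{81901577}{221398644} - 83064} = \frac{1}{- \frac{18390338866793}{221398644}} = - \frac{221398644}{18390338866793}$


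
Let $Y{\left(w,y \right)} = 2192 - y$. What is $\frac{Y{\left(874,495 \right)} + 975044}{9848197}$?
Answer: $\frac{976741}{9848197} \approx 0.09918$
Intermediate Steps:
$\frac{Y{\left(874,495 \right)} + 975044}{9848197} = \frac{\left(2192 - 495\right) + 975044}{9848197} = \left(\left(2192 - 495\right) + 975044\right) \frac{1}{9848197} = \left(1697 + 975044\right) \frac{1}{9848197} = 976741 \cdot \frac{1}{9848197} = \frac{976741}{9848197}$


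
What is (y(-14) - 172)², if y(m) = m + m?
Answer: 40000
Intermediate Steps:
y(m) = 2*m
(y(-14) - 172)² = (2*(-14) - 172)² = (-28 - 172)² = (-200)² = 40000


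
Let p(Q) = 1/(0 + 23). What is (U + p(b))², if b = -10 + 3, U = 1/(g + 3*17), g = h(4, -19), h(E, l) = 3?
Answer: 5929/1542564 ≈ 0.0038436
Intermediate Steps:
g = 3
U = 1/54 (U = 1/(3 + 3*17) = 1/(3 + 51) = 1/54 ≈ 0.018519)
b = -7
p(Q) = 1/23
(U + p(b))² = (1/54 + 1/23)² = (77/1242)² = 5929/1542564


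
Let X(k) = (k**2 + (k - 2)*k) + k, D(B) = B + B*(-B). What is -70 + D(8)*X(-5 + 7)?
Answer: -406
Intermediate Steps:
D(B) = B - B**2
X(k) = k + k**2 + k*(-2 + k) (X(k) = (k**2 + (-2 + k)*k) + k = (k**2 + k*(-2 + k)) + k = k + k**2 + k*(-2 + k))
-70 + D(8)*X(-5 + 7) = -70 + (8*(1 - 1*8))*((-5 + 7)*(-1 + 2*(-5 + 7))) = -70 + (8*(1 - 8))*(2*(-1 + 2*2)) = -70 + (8*(-7))*(2*(-1 + 4)) = -70 - 112*3 = -70 - 56*6 = -70 - 336 = -406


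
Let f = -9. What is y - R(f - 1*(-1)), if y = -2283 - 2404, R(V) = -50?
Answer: -4637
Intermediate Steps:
y = -4687
y - R(f - 1*(-1)) = -4687 - 1*(-50) = -4687 + 50 = -4637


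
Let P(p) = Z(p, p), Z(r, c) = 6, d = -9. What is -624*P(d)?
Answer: -3744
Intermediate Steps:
P(p) = 6
-624*P(d) = -624*6 = -3744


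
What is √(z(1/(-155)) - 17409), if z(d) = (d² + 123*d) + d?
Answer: 2*I*√104567611/155 ≈ 131.95*I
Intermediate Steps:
z(d) = d² + 124*d
√(z(1/(-155)) - 17409) = √((124 + 1/(-155))/(-155) - 17409) = √(-(124 - 1/155)/155 - 17409) = √(-1/155*19219/155 - 17409) = √(-19219/24025 - 17409) = √(-418270444/24025) = 2*I*√104567611/155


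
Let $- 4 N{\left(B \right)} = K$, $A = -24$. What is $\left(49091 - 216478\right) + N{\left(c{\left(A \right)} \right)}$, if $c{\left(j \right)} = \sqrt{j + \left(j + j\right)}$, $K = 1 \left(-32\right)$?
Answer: $-167379$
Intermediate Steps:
$K = -32$
$c{\left(j \right)} = \sqrt{3} \sqrt{j}$ ($c{\left(j \right)} = \sqrt{j + 2 j} = \sqrt{3 j} = \sqrt{3} \sqrt{j}$)
$N{\left(B \right)} = 8$ ($N{\left(B \right)} = \left(- \frac{1}{4}\right) \left(-32\right) = 8$)
$\left(49091 - 216478\right) + N{\left(c{\left(A \right)} \right)} = \left(49091 - 216478\right) + 8 = -167387 + 8 = -167379$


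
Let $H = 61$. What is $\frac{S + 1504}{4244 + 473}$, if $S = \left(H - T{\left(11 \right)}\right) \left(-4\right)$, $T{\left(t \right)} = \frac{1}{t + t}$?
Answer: $\frac{13862}{51887} \approx 0.26716$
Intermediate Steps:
$T{\left(t \right)} = \frac{1}{2 t}$
$S = - \frac{2682}{11}$ ($S = \left(61 - \frac{1}{2 \cdot 11}\right) \left(-4\right) = \left(61 - \frac{1}{2} \cdot \frac{1}{11}\right) \left(-4\right) = \left(61 - \frac{1}{22}\right) \left(-4\right) = \frac{1341}{22} \left(-4\right) = - \frac{2682}{11} \approx -243.82$)
$\frac{S + 1504}{4244 + 473} = \frac{- \frac{2682}{11} + 1504}{4244 + 473} = \frac{13862}{11 \cdot 4717} = \frac{13862}{11} \cdot \frac{1}{4717} = \frac{13862}{51887}$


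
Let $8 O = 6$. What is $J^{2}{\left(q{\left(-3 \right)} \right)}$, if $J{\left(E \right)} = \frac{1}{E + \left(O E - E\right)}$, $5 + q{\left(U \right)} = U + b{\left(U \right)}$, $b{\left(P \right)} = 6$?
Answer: $\frac{4}{9} \approx 0.44444$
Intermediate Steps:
$O = \frac{3}{4}$ ($O = \frac{1}{8} \cdot 6 = \frac{3}{4} \approx 0.75$)
$q{\left(U \right)} = 1 + U$ ($q{\left(U \right)} = -5 + \left(U + 6\right) = -5 + \left(6 + U\right) = 1 + U$)
$J{\left(E \right)} = \frac{4}{3 E}$ ($J{\left(E \right)} = \frac{1}{E + \left(\frac{3 E}{4} - E\right)} = \frac{1}{E - \frac{E}{4}} = \frac{1}{\frac{3}{4} E} = \frac{4}{3 E}$)
$J^{2}{\left(q{\left(-3 \right)} \right)} = \left(\frac{4}{3 \left(1 - 3\right)}\right)^{2} = \left(\frac{4}{3 \left(-2\right)}\right)^{2} = \left(\frac{4}{3} \left(- \frac{1}{2}\right)\right)^{2} = \left(- \frac{2}{3}\right)^{2} = \frac{4}{9}$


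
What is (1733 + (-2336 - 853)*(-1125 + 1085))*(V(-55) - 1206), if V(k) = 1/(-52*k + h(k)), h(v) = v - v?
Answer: -445952114587/2860 ≈ -1.5593e+8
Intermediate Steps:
h(v) = 0
V(k) = -1/(52*k) (V(k) = 1/(-52*k + 0) = 1/(-52*k) = -1/(52*k))
(1733 + (-2336 - 853)*(-1125 + 1085))*(V(-55) - 1206) = (1733 + (-2336 - 853)*(-1125 + 1085))*(-1/52/(-55) - 1206) = (1733 - 3189*(-40))*(-1/52*(-1/55) - 1206) = (1733 + 127560)*(1/2860 - 1206) = 129293*(-3449159/2860) = -445952114587/2860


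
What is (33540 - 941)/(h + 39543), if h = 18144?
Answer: 4657/8241 ≈ 0.56510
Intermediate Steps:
(33540 - 941)/(h + 39543) = (33540 - 941)/(18144 + 39543) = 32599/57687 = 32599*(1/57687) = 4657/8241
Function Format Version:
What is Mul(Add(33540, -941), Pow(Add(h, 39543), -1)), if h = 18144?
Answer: Rational(4657, 8241) ≈ 0.56510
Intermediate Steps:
Mul(Add(33540, -941), Pow(Add(h, 39543), -1)) = Mul(Add(33540, -941), Pow(Add(18144, 39543), -1)) = Mul(32599, Pow(57687, -1)) = Mul(32599, Rational(1, 57687)) = Rational(4657, 8241)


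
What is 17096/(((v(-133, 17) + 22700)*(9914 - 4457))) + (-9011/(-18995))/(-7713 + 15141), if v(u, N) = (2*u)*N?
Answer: 183668056187/777568647013420 ≈ 0.00023621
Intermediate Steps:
v(u, N) = 2*N*u
17096/(((v(-133, 17) + 22700)*(9914 - 4457))) + (-9011/(-18995))/(-7713 + 15141) = 17096/(((2*17*(-133) + 22700)*(9914 - 4457))) + (-9011/(-18995))/(-7713 + 15141) = 17096/(((-4522 + 22700)*5457)) - 9011*(-1/18995)/7428 = 17096/((18178*5457)) + (9011/18995)*(1/7428) = 17096/99197346 + 9011/141094860 = 17096*(1/99197346) + 9011/141094860 = 8548/49598673 + 9011/141094860 = 183668056187/777568647013420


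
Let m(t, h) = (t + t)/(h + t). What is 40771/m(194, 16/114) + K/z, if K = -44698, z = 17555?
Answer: 3959666958881/194123190 ≈ 20398.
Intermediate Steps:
m(t, h) = 2*t/(h + t) (m(t, h) = (2*t)/(h + t) = 2*t/(h + t))
40771/m(194, 16/114) + K/z = 40771/((2*194/(16/114 + 194))) - 44698/17555 = 40771/((2*194/(16*(1/114) + 194))) - 44698*1/17555 = 40771/((2*194/(8/57 + 194))) - 44698/17555 = 40771/((2*194/(11066/57))) - 44698/17555 = 40771/((2*194*(57/11066))) - 44698/17555 = 40771/(11058/5533) - 44698/17555 = 40771*(5533/11058) - 44698/17555 = 225585943/11058 - 44698/17555 = 3959666958881/194123190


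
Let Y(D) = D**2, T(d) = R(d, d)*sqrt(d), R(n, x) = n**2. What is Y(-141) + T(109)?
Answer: 19881 + 11881*sqrt(109) ≈ 1.4392e+5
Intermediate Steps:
T(d) = d**(5/2) (T(d) = d**2*sqrt(d) = d**(5/2))
Y(-141) + T(109) = (-141)**2 + 109**(5/2) = 19881 + 11881*sqrt(109)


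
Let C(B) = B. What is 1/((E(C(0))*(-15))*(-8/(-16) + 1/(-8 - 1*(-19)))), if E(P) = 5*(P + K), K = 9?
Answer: -22/8775 ≈ -0.0025071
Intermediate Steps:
E(P) = 45 + 5*P (E(P) = 5*(P + 9) = 5*(9 + P) = 45 + 5*P)
1/((E(C(0))*(-15))*(-8/(-16) + 1/(-8 - 1*(-19)))) = 1/(((45 + 5*0)*(-15))*(-8/(-16) + 1/(-8 - 1*(-19)))) = 1/(((45 + 0)*(-15))*(-8*(-1/16) + 1/(-8 + 19))) = 1/((45*(-15))*(1/2 + 1/11)) = 1/(-675*(1/2 + 1*(1/11))) = 1/(-675*(1/2 + 1/11)) = 1/(-675*13/22) = 1/(-8775/22) = -22/8775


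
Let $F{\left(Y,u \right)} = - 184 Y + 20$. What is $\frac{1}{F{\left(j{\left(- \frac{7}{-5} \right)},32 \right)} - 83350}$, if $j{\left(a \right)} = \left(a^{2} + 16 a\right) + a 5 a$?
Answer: $- \frac{25}{2240386} \approx -1.1159 \cdot 10^{-5}$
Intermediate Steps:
$j{\left(a \right)} = 6 a^{2} + 16 a$ ($j{\left(a \right)} = \left(a^{2} + 16 a\right) + 5 a a = \left(a^{2} + 16 a\right) + 5 a^{2} = 6 a^{2} + 16 a$)
$F{\left(Y,u \right)} = 20 - 184 Y$
$\frac{1}{F{\left(j{\left(- \frac{7}{-5} \right)},32 \right)} - 83350} = \frac{1}{\left(20 - 184 \cdot 2 \left(- \frac{7}{-5}\right) \left(8 + 3 \left(- \frac{7}{-5}\right)\right)\right) - 83350} = \frac{1}{\left(20 - 184 \cdot 2 \left(\left(-7\right) \left(- \frac{1}{5}\right)\right) \left(8 + 3 \left(\left(-7\right) \left(- \frac{1}{5}\right)\right)\right)\right) - 83350} = \frac{1}{\left(20 - 184 \cdot 2 \cdot \frac{7}{5} \left(8 + 3 \cdot \frac{7}{5}\right)\right) - 83350} = \frac{1}{\left(20 - 184 \cdot 2 \cdot \frac{7}{5} \left(8 + \frac{21}{5}\right)\right) - 83350} = \frac{1}{\left(20 - 184 \cdot 2 \cdot \frac{7}{5} \cdot \frac{61}{5}\right) - 83350} = \frac{1}{\left(20 - \frac{157136}{25}\right) - 83350} = \frac{1}{- \frac{156636}{25} - 83350} = \frac{1}{- \frac{2240386}{25}} = - \frac{25}{2240386}$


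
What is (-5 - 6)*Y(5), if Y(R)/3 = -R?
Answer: 165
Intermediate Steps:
Y(R) = -3*R (Y(R) = 3*(-R) = -3*R)
(-5 - 6)*Y(5) = (-5 - 6)*(-3*5) = -11*(-15) = 165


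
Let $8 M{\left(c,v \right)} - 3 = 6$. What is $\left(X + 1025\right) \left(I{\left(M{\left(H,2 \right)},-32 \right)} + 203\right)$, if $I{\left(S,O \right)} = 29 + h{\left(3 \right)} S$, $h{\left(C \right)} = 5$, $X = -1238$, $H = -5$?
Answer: $- \frac{404913}{8} \approx -50614.0$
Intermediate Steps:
$M{\left(c,v \right)} = \frac{9}{8}$ ($M{\left(c,v \right)} = \frac{3}{8} + \frac{1}{8} \cdot 6 = \frac{3}{8} + \frac{3}{4} = \frac{9}{8}$)
$I{\left(S,O \right)} = 29 + 5 S$
$\left(X + 1025\right) \left(I{\left(M{\left(H,2 \right)},-32 \right)} + 203\right) = \left(-1238 + 1025\right) \left(\left(29 + 5 \cdot \frac{9}{8}\right) + 203\right) = - 213 \left(\left(29 + \frac{45}{8}\right) + 203\right) = - 213 \left(\frac{277}{8} + 203\right) = \left(-213\right) \frac{1901}{8} = - \frac{404913}{8}$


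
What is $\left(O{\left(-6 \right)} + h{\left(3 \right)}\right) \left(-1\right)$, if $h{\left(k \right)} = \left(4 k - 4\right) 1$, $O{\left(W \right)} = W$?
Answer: $-2$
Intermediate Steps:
$h{\left(k \right)} = -4 + 4 k$ ($h{\left(k \right)} = \left(-4 + 4 k\right) 1 = -4 + 4 k$)
$\left(O{\left(-6 \right)} + h{\left(3 \right)}\right) \left(-1\right) = \left(-6 + \left(-4 + 4 \cdot 3\right)\right) \left(-1\right) = \left(-6 + \left(-4 + 12\right)\right) \left(-1\right) = \left(-6 + 8\right) \left(-1\right) = 2 \left(-1\right) = -2$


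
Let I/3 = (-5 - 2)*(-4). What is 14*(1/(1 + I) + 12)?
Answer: 14294/85 ≈ 168.16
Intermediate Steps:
I = 84 (I = 3*((-5 - 2)*(-4)) = 3*(-7*(-4)) = 3*28 = 84)
14*(1/(1 + I) + 12) = 14*(1/(1 + 84) + 12) = 14*(1/85 + 12) = 14*(1021/85) = 14294/85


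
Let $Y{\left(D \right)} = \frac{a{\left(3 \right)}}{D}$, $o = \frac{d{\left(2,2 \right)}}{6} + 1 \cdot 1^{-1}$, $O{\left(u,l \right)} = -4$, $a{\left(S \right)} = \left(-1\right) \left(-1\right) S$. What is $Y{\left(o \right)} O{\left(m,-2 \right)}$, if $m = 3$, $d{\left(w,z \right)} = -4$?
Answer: $-36$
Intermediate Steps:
$a{\left(S \right)} = S$ ($a{\left(S \right)} = 1 S = S$)
$o = \frac{1}{3}$ ($o = - \frac{4}{6} + 1 \cdot 1^{-1} = \left(-4\right) \frac{1}{6} + 1 \cdot 1 = - \frac{2}{3} + 1 = \frac{1}{3} \approx 0.33333$)
$Y{\left(D \right)} = \frac{3}{D}$
$Y{\left(o \right)} O{\left(m,-2 \right)} = 3 \frac{1}{\frac{1}{3}} \left(-4\right) = 3 \cdot 3 \left(-4\right) = 9 \left(-4\right) = -36$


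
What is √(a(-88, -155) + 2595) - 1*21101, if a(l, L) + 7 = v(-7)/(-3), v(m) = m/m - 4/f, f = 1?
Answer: -21101 + √2589 ≈ -21050.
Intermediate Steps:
v(m) = -3 (v(m) = m/m - 4/1 = 1 - 4*1 = 1 - 4 = -3)
a(l, L) = -6 (a(l, L) = -7 - 3/(-3) = -7 - 3*(-⅓) = -7 + 1 = -6)
√(a(-88, -155) + 2595) - 1*21101 = √(-6 + 2595) - 1*21101 = √2589 - 21101 = -21101 + √2589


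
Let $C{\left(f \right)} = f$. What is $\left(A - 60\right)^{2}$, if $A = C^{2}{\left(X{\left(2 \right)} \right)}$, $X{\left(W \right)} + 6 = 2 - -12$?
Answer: $16$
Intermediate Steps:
$X{\left(W \right)} = 8$ ($X{\left(W \right)} = -6 + \left(2 - -12\right) = -6 + \left(2 + 12\right) = -6 + 14 = 8$)
$A = 64$ ($A = 8^{2} = 64$)
$\left(A - 60\right)^{2} = \left(64 - 60\right)^{2} = 4^{2} = 16$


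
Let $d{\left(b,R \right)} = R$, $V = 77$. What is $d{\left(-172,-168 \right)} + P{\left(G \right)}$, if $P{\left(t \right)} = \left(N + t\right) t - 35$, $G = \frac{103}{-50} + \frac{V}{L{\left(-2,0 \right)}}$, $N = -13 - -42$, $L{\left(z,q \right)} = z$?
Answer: $\frac{166171}{625} \approx 265.87$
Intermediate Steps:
$N = 29$ ($N = -13 + 42 = 29$)
$G = - \frac{1014}{25}$ ($G = \frac{103}{-50} + \frac{77}{-2} = 103 \left(- \frac{1}{50}\right) + 77 \left(- \frac{1}{2}\right) = - \frac{103}{50} - \frac{77}{2} = - \frac{1014}{25} \approx -40.56$)
$P{\left(t \right)} = -35 + t \left(29 + t\right)$ ($P{\left(t \right)} = \left(29 + t\right) t - 35 = t \left(29 + t\right) - 35 = -35 + t \left(29 + t\right)$)
$d{\left(-172,-168 \right)} + P{\left(G \right)} = -168 + \left(-35 + \left(- \frac{1014}{25}\right)^{2} + 29 \left(- \frac{1014}{25}\right)\right) = -168 - - \frac{271171}{625} = -168 + \frac{271171}{625} = \frac{166171}{625}$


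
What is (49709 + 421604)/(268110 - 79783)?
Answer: 471313/188327 ≈ 2.5026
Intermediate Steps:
(49709 + 421604)/(268110 - 79783) = 471313/188327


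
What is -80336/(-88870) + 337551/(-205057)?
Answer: -6762349109/9111707795 ≈ -0.74216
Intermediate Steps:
-80336/(-88870) + 337551/(-205057) = -80336*(-1/88870) + 337551*(-1/205057) = 40168/44435 - 337551/205057 = -6762349109/9111707795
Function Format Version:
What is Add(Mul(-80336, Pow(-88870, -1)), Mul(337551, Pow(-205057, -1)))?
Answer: Rational(-6762349109, 9111707795) ≈ -0.74216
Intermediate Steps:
Add(Mul(-80336, Pow(-88870, -1)), Mul(337551, Pow(-205057, -1))) = Add(Mul(-80336, Rational(-1, 88870)), Mul(337551, Rational(-1, 205057))) = Add(Rational(40168, 44435), Rational(-337551, 205057)) = Rational(-6762349109, 9111707795)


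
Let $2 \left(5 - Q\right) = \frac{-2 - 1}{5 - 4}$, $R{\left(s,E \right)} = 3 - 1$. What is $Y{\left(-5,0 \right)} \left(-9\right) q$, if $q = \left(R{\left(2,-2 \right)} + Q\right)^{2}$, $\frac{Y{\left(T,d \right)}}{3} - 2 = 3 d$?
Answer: $- \frac{7803}{2} \approx -3901.5$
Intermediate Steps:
$R{\left(s,E \right)} = 2$ ($R{\left(s,E \right)} = 3 - 1 = 2$)
$Q = \frac{13}{2}$ ($Q = 5 - \frac{\left(-2 - 1\right) \frac{1}{5 - 4}}{2} = 5 - \frac{\left(-3\right) 1^{-1}}{2} = 5 - \frac{\left(-3\right) 1}{2} = 5 - - \frac{3}{2} = 5 + \frac{3}{2} = \frac{13}{2} \approx 6.5$)
$Y{\left(T,d \right)} = 6 + 9 d$ ($Y{\left(T,d \right)} = 6 + 3 \cdot 3 d = 6 + 9 d$)
$q = \frac{289}{4}$ ($q = \left(2 + \frac{13}{2}\right)^{2} = \left(\frac{17}{2}\right)^{2} = \frac{289}{4} \approx 72.25$)
$Y{\left(-5,0 \right)} \left(-9\right) q = \left(6 + 9 \cdot 0\right) \left(-9\right) \frac{289}{4} = \left(6 + 0\right) \left(-9\right) \frac{289}{4} = 6 \left(-9\right) \frac{289}{4} = \left(-54\right) \frac{289}{4} = - \frac{7803}{2}$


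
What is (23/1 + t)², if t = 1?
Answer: 576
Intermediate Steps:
(23/1 + t)² = (23/1 + 1)² = (23*1 + 1)² = (23 + 1)² = 24² = 576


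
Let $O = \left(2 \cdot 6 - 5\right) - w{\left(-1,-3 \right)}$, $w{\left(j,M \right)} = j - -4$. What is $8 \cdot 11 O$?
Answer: $352$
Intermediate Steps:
$w{\left(j,M \right)} = 4 + j$ ($w{\left(j,M \right)} = j + 4 = 4 + j$)
$O = 4$ ($O = \left(2 \cdot 6 - 5\right) - \left(4 - 1\right) = \left(12 - 5\right) - 3 = 7 - 3 = 4$)
$8 \cdot 11 O = 8 \cdot 11 \cdot 4 = 88 \cdot 4 = 352$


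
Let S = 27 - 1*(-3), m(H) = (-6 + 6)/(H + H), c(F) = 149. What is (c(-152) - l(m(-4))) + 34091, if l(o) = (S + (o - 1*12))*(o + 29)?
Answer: 33718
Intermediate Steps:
m(H) = 0 (m(H) = 0/((2*H)) = 0*(1/(2*H)) = 0)
S = 30 (S = 27 + 3 = 30)
l(o) = (18 + o)*(29 + o) (l(o) = (30 + (o - 1*12))*(o + 29) = (30 + (o - 12))*(29 + o) = (30 + (-12 + o))*(29 + o) = (18 + o)*(29 + o))
(c(-152) - l(m(-4))) + 34091 = (149 - (522 + 0**2 + 47*0)) + 34091 = (149 - (522 + 0 + 0)) + 34091 = (149 - 1*522) + 34091 = (149 - 522) + 34091 = -373 + 34091 = 33718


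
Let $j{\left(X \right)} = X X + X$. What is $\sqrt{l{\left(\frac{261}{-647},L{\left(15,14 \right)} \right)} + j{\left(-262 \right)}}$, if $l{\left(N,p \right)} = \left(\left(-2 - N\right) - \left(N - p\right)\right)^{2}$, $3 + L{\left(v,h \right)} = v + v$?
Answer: $\frac{17 \sqrt{100014223}}{647} \approx 262.77$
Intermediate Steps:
$j{\left(X \right)} = X + X^{2}$ ($j{\left(X \right)} = X^{2} + X = X + X^{2}$)
$L{\left(v,h \right)} = -3 + 2 v$ ($L{\left(v,h \right)} = -3 + \left(v + v\right) = -3 + 2 v$)
$l{\left(N,p \right)} = \left(-2 + p - 2 N\right)^{2}$
$\sqrt{l{\left(\frac{261}{-647},L{\left(15,14 \right)} \right)} + j{\left(-262 \right)}} = \sqrt{\left(2 - \left(-3 + 2 \cdot 15\right) + 2 \frac{261}{-647}\right)^{2} - 262 \left(1 - 262\right)} = \sqrt{\left(2 - \left(-3 + 30\right) + 2 \cdot 261 \left(- \frac{1}{647}\right)\right)^{2} - -68382} = \sqrt{\left(2 - 27 + 2 \left(- \frac{261}{647}\right)\right)^{2} + 68382} = \sqrt{\left(2 - 27 - \frac{522}{647}\right)^{2} + 68382} = \sqrt{\left(- \frac{16697}{647}\right)^{2} + 68382} = \sqrt{\frac{278789809}{418609} + 68382} = \sqrt{\frac{28904110447}{418609}} = \frac{17 \sqrt{100014223}}{647}$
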